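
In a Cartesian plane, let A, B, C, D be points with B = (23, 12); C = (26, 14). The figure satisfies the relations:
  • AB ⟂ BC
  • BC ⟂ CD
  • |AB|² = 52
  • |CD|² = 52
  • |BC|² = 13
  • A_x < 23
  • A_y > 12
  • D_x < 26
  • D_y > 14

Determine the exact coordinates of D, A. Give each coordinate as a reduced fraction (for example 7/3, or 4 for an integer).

D = (22, 20)
A = (19, 18)

1. D_x = 22  [[BC ⟂ CD ⇒ 3x+2y-106=0] ∩ [|D−(26, 14)|²=52]]
2. D_y = 20  [[BC ⟂ CD ⇒ 3x+2y-106=0] ∩ [|D−(26, 14)|²=52]]
   so D = (22, 20)
3. A_x = 19  [[AB ⟂ BC ⇒ -3x-2y+93=0] ∩ [|A−(23, 12)|²=52]]
4. A_y = 18  [[AB ⟂ BC ⇒ -3x-2y+93=0] ∩ [|A−(23, 12)|²=52]]
   so A = (19, 18)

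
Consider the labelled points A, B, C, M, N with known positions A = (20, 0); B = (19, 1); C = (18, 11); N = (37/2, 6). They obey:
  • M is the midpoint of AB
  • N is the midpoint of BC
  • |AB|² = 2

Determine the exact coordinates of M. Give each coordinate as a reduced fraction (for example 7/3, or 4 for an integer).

1. M_x = 39/2  [2·M = A+B = (20, 0)+(19, 1)]
2. M_y = 1/2  [2·M = A+B = (20, 0)+(19, 1)]
   so M = (39/2, 1/2)

M = (39/2, 1/2)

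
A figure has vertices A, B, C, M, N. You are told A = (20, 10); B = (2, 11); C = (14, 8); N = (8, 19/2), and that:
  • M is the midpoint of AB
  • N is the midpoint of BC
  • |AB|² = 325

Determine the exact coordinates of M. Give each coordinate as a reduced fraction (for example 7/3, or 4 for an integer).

1. M_x = 11  [2·M = A+B = (20, 10)+(2, 11)]
2. M_y = 21/2  [2·M = A+B = (20, 10)+(2, 11)]
   so M = (11, 21/2)

M = (11, 21/2)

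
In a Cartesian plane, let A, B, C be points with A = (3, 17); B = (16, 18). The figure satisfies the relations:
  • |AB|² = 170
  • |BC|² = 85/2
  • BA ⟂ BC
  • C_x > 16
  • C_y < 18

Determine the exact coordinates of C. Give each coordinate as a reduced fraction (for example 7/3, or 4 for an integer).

1. C_x = 33/2  [[BA ⟂ BC ⇒ -13x-1y+226=0] ∩ [|C−(16, 18)|²=85/2]]
2. C_y = 23/2  [[BA ⟂ BC ⇒ -13x-1y+226=0] ∩ [|C−(16, 18)|²=85/2]]
   so C = (33/2, 23/2)

C = (33/2, 23/2)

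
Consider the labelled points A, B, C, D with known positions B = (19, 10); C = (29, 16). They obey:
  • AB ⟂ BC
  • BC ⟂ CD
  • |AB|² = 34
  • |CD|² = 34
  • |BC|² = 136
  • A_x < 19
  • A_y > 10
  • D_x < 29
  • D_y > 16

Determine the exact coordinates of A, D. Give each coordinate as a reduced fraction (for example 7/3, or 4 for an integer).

A = (16, 15)
D = (26, 21)

1. A_x = 16  [[AB ⟂ BC ⇒ -10x-6y+250=0] ∩ [|A−(19, 10)|²=34]]
2. A_y = 15  [[AB ⟂ BC ⇒ -10x-6y+250=0] ∩ [|A−(19, 10)|²=34]]
   so A = (16, 15)
3. D_x = 26  [[BC ⟂ CD ⇒ 10x+6y-386=0] ∩ [|D−(29, 16)|²=34]]
4. D_y = 21  [[BC ⟂ CD ⇒ 10x+6y-386=0] ∩ [|D−(29, 16)|²=34]]
   so D = (26, 21)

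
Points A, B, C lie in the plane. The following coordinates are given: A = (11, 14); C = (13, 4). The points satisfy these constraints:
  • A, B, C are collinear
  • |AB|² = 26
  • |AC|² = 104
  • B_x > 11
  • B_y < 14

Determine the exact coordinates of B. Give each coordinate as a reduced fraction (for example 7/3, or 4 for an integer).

1. B_x = 12  [[A, B, C are collinear ⇒ -10x-2y+138=0] ∩ [|B−(11, 14)|²=26]]
2. B_y = 9  [[A, B, C are collinear ⇒ -10x-2y+138=0] ∩ [|B−(11, 14)|²=26]]
   so B = (12, 9)

B = (12, 9)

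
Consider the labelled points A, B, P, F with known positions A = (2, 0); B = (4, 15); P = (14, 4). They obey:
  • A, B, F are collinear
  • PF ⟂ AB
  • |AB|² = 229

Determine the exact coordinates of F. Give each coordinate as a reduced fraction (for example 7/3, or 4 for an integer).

1. F_x = 626/229  [[A, B, F are collinear ⇒ -15x+2y+30=0] ∩ [PF ⟂ AB ⇒ 2x+15y-88=0]]
2. F_y = 1260/229  [[A, B, F are collinear ⇒ -15x+2y+30=0] ∩ [PF ⟂ AB ⇒ 2x+15y-88=0]]
   so F = (626/229, 1260/229)

F = (626/229, 1260/229)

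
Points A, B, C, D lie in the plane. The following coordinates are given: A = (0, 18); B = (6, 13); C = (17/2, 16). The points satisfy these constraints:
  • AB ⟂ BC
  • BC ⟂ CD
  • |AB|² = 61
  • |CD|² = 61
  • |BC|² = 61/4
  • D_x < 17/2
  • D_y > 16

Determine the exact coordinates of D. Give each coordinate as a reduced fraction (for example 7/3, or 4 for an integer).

1. D_x = 5/2  [[BC ⟂ CD ⇒ 5/2x+3y-277/4=0] ∩ [|D−(17/2, 16)|²=61]]
2. D_y = 21  [[BC ⟂ CD ⇒ 5/2x+3y-277/4=0] ∩ [|D−(17/2, 16)|²=61]]
   so D = (5/2, 21)

D = (5/2, 21)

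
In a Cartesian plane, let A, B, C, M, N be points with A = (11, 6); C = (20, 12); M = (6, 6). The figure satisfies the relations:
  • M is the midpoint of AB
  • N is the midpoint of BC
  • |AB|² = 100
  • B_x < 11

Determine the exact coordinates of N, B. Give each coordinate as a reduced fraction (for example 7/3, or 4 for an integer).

N = (21/2, 9)
B = (1, 6)

1. B_x = 1  [B = 2·M−A = 2·(6, 6)−(11, 6)]
2. B_y = 6  [B = 2·M−A = 2·(6, 6)−(11, 6)]
   so B = (1, 6)
3. N_x = 21/2  [2·N = B+C = (1, 6)+(20, 12)]
4. N_y = 9  [2·N = B+C = (1, 6)+(20, 12)]
   so N = (21/2, 9)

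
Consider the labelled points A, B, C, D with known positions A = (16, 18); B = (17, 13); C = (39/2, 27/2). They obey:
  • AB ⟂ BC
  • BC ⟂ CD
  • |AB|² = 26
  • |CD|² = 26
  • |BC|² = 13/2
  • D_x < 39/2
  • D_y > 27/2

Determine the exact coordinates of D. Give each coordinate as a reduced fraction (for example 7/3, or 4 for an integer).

1. D_x = 37/2  [[BC ⟂ CD ⇒ 5/2x+1/2y-111/2=0] ∩ [|D−(39/2, 27/2)|²=26]]
2. D_y = 37/2  [[BC ⟂ CD ⇒ 5/2x+1/2y-111/2=0] ∩ [|D−(39/2, 27/2)|²=26]]
   so D = (37/2, 37/2)

D = (37/2, 37/2)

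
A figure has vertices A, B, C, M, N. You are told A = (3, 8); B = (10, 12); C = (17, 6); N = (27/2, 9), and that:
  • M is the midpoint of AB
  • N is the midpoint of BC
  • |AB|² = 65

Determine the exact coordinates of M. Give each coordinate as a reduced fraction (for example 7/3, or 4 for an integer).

M = (13/2, 10)

1. M_x = 13/2  [2·M = A+B = (3, 8)+(10, 12)]
2. M_y = 10  [2·M = A+B = (3, 8)+(10, 12)]
   so M = (13/2, 10)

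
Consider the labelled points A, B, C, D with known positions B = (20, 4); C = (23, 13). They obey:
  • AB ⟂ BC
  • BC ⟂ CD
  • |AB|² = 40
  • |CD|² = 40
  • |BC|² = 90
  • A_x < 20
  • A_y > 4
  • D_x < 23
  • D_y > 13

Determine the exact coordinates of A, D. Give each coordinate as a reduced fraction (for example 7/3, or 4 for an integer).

1. A_x = 14  [[AB ⟂ BC ⇒ -3x-9y+96=0] ∩ [|A−(20, 4)|²=40]]
2. A_y = 6  [[AB ⟂ BC ⇒ -3x-9y+96=0] ∩ [|A−(20, 4)|²=40]]
   so A = (14, 6)
3. D_x = 17  [[BC ⟂ CD ⇒ 3x+9y-186=0] ∩ [|D−(23, 13)|²=40]]
4. D_y = 15  [[BC ⟂ CD ⇒ 3x+9y-186=0] ∩ [|D−(23, 13)|²=40]]
   so D = (17, 15)

A = (14, 6)
D = (17, 15)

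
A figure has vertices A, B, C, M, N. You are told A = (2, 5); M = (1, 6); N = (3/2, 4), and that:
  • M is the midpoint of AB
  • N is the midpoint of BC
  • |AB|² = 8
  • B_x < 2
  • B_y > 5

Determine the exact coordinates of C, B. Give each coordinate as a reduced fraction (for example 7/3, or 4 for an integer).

C = (3, 1)
B = (0, 7)

1. B_x = 0  [B = 2·M−A = 2·(1, 6)−(2, 5)]
2. B_y = 7  [B = 2·M−A = 2·(1, 6)−(2, 5)]
   so B = (0, 7)
3. C_x = 3  [C = 2·N−B = 2·(3/2, 4)−(0, 7)]
4. C_y = 1  [C = 2·N−B = 2·(3/2, 4)−(0, 7)]
   so C = (3, 1)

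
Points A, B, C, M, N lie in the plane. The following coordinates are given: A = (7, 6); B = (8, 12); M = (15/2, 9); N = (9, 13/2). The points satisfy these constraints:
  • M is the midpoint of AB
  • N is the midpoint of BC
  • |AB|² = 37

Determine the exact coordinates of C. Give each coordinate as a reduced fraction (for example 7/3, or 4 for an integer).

C = (10, 1)

1. C_x = 10  [C = 2·N−B = 2·(9, 13/2)−(8, 12)]
2. C_y = 1  [C = 2·N−B = 2·(9, 13/2)−(8, 12)]
   so C = (10, 1)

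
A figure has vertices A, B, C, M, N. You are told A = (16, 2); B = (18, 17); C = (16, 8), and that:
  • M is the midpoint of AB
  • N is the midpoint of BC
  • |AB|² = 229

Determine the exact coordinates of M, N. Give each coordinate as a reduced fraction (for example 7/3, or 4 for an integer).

M = (17, 19/2)
N = (17, 25/2)

1. M_x = 17  [2·M = A+B = (16, 2)+(18, 17)]
2. M_y = 19/2  [2·M = A+B = (16, 2)+(18, 17)]
   so M = (17, 19/2)
3. N_x = 17  [2·N = B+C = (18, 17)+(16, 8)]
4. N_y = 25/2  [2·N = B+C = (18, 17)+(16, 8)]
   so N = (17, 25/2)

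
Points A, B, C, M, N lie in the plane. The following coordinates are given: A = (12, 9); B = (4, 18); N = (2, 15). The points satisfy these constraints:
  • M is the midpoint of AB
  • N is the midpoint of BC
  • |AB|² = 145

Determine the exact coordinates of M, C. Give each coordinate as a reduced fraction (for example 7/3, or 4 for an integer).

1. M_x = 8  [2·M = A+B = (12, 9)+(4, 18)]
2. M_y = 27/2  [2·M = A+B = (12, 9)+(4, 18)]
   so M = (8, 27/2)
3. C_x = 0  [C = 2·N−B = 2·(2, 15)−(4, 18)]
4. C_y = 12  [C = 2·N−B = 2·(2, 15)−(4, 18)]
   so C = (0, 12)

M = (8, 27/2)
C = (0, 12)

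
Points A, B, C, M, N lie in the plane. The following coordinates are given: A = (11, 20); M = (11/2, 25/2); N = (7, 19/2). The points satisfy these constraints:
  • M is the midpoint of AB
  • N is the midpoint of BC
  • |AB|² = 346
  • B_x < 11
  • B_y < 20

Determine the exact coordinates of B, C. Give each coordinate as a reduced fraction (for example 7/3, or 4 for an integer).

1. B_x = 0  [B = 2·M−A = 2·(11/2, 25/2)−(11, 20)]
2. B_y = 5  [B = 2·M−A = 2·(11/2, 25/2)−(11, 20)]
   so B = (0, 5)
3. C_x = 14  [C = 2·N−B = 2·(7, 19/2)−(0, 5)]
4. C_y = 14  [C = 2·N−B = 2·(7, 19/2)−(0, 5)]
   so C = (14, 14)

B = (0, 5)
C = (14, 14)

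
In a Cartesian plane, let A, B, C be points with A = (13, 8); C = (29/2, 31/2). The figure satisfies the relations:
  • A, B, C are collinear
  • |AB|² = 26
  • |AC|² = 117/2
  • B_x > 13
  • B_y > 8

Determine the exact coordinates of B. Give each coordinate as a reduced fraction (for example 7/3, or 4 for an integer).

1. B_x = 14  [[A, B, C are collinear ⇒ 15/2x-3/2y-171/2=0] ∩ [|B−(13, 8)|²=26]]
2. B_y = 13  [[A, B, C are collinear ⇒ 15/2x-3/2y-171/2=0] ∩ [|B−(13, 8)|²=26]]
   so B = (14, 13)

B = (14, 13)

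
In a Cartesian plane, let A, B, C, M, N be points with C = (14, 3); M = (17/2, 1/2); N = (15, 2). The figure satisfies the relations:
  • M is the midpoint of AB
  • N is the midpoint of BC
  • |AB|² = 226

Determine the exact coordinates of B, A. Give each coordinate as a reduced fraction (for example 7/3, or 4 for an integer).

1. B_x = 16  [B = 2·N−C = 2·(15, 2)−(14, 3)]
2. B_y = 1  [B = 2·N−C = 2·(15, 2)−(14, 3)]
   so B = (16, 1)
3. A_x = 1  [A = 2·M−B = 2·(17/2, 1/2)−(16, 1)]
4. A_y = 0  [A = 2·M−B = 2·(17/2, 1/2)−(16, 1)]
   so A = (1, 0)

B = (16, 1)
A = (1, 0)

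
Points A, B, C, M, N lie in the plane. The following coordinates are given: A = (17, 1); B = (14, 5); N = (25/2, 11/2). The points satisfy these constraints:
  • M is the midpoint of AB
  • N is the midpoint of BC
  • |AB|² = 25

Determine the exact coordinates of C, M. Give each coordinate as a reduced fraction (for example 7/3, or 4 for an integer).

C = (11, 6)
M = (31/2, 3)

1. M_x = 31/2  [2·M = A+B = (17, 1)+(14, 5)]
2. M_y = 3  [2·M = A+B = (17, 1)+(14, 5)]
   so M = (31/2, 3)
3. C_x = 11  [C = 2·N−B = 2·(25/2, 11/2)−(14, 5)]
4. C_y = 6  [C = 2·N−B = 2·(25/2, 11/2)−(14, 5)]
   so C = (11, 6)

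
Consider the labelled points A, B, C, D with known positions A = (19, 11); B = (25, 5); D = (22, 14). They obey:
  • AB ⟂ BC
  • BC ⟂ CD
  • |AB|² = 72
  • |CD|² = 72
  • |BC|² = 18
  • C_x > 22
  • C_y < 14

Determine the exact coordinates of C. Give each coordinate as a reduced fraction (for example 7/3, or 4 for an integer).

C = (28, 8)

1. C_x = 28  [[AB ⟂ BC ⇒ 6x-6y-120=0] ∩ [|C−(22, 14)|²=72]]
2. C_y = 8  [[AB ⟂ BC ⇒ 6x-6y-120=0] ∩ [|C−(22, 14)|²=72]]
   so C = (28, 8)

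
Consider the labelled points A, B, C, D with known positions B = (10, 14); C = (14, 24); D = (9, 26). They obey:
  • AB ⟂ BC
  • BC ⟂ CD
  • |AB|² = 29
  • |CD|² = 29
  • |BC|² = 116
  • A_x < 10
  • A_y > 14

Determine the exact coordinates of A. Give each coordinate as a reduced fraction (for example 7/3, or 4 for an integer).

1. A_x = 5  [[AB ⟂ BC ⇒ -4x-10y+180=0] ∩ [|A−(10, 14)|²=29]]
2. A_y = 16  [[AB ⟂ BC ⇒ -4x-10y+180=0] ∩ [|A−(10, 14)|²=29]]
   so A = (5, 16)

A = (5, 16)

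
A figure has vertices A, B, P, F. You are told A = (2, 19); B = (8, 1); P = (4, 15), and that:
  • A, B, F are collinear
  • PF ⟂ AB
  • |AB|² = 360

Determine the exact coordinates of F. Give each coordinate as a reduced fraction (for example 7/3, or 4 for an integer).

1. F_x = 17/5  [[A, B, F are collinear ⇒ 18x+6y-150=0] ∩ [PF ⟂ AB ⇒ 6x-18y+246=0]]
2. F_y = 74/5  [[A, B, F are collinear ⇒ 18x+6y-150=0] ∩ [PF ⟂ AB ⇒ 6x-18y+246=0]]
   so F = (17/5, 74/5)

F = (17/5, 74/5)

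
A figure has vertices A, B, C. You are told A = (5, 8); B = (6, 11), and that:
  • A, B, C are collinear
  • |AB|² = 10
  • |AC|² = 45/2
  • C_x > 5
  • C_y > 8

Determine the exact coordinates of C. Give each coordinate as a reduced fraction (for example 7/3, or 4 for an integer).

1. C_x = 13/2  [[A, B, C are collinear ⇒ -3x+1y+7=0] ∩ [|C−(5, 8)|²=45/2]]
2. C_y = 25/2  [[A, B, C are collinear ⇒ -3x+1y+7=0] ∩ [|C−(5, 8)|²=45/2]]
   so C = (13/2, 25/2)

C = (13/2, 25/2)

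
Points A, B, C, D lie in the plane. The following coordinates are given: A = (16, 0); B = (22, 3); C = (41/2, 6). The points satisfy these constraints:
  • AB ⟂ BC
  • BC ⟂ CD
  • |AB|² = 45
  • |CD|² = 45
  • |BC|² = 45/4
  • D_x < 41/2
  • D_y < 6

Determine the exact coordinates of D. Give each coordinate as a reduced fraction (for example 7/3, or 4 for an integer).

D = (29/2, 3)

1. D_x = 29/2  [[BC ⟂ CD ⇒ -3/2x+3y+51/4=0] ∩ [|D−(41/2, 6)|²=45]]
2. D_y = 3  [[BC ⟂ CD ⇒ -3/2x+3y+51/4=0] ∩ [|D−(41/2, 6)|²=45]]
   so D = (29/2, 3)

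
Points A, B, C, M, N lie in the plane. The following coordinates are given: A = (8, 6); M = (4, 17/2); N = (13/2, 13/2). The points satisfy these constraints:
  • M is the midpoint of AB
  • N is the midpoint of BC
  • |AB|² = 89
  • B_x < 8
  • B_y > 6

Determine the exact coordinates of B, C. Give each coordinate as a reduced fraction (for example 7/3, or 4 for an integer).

1. B_x = 0  [B = 2·M−A = 2·(4, 17/2)−(8, 6)]
2. B_y = 11  [B = 2·M−A = 2·(4, 17/2)−(8, 6)]
   so B = (0, 11)
3. C_x = 13  [C = 2·N−B = 2·(13/2, 13/2)−(0, 11)]
4. C_y = 2  [C = 2·N−B = 2·(13/2, 13/2)−(0, 11)]
   so C = (13, 2)

B = (0, 11)
C = (13, 2)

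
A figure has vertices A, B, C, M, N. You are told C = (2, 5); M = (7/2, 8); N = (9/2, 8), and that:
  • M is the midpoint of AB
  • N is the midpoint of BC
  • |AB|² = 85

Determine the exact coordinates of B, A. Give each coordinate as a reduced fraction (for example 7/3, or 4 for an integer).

B = (7, 11)
A = (0, 5)

1. B_x = 7  [B = 2·N−C = 2·(9/2, 8)−(2, 5)]
2. B_y = 11  [B = 2·N−C = 2·(9/2, 8)−(2, 5)]
   so B = (7, 11)
3. A_x = 0  [A = 2·M−B = 2·(7/2, 8)−(7, 11)]
4. A_y = 5  [A = 2·M−B = 2·(7/2, 8)−(7, 11)]
   so A = (0, 5)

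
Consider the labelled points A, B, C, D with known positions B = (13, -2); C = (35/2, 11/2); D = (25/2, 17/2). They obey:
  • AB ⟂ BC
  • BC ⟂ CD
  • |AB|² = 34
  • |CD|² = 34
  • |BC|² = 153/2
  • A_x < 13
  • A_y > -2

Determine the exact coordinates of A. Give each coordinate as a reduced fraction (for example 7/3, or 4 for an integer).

A = (8, 1)

1. A_x = 8  [[AB ⟂ BC ⇒ -9/2x-15/2y+87/2=0] ∩ [|A−(13, -2)|²=34]]
2. A_y = 1  [[AB ⟂ BC ⇒ -9/2x-15/2y+87/2=0] ∩ [|A−(13, -2)|²=34]]
   so A = (8, 1)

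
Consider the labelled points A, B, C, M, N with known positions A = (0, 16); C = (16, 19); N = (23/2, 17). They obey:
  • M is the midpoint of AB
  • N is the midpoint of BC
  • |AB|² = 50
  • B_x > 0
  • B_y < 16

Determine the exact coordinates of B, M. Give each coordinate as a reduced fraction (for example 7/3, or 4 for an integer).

1. B_x = 7  [B = 2·N−C = 2·(23/2, 17)−(16, 19)]
2. B_y = 15  [B = 2·N−C = 2·(23/2, 17)−(16, 19)]
   so B = (7, 15)
3. M_x = 7/2  [2·M = A+B = (0, 16)+(7, 15)]
4. M_y = 31/2  [2·M = A+B = (0, 16)+(7, 15)]
   so M = (7/2, 31/2)

B = (7, 15)
M = (7/2, 31/2)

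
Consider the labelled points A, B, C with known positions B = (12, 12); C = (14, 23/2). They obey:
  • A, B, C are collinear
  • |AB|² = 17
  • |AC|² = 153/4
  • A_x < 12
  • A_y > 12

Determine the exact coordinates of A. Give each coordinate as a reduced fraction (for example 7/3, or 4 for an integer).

1. A_x = 8  [[A, B, C are collinear ⇒ 1/2x+2y-30=0] ∩ [|A−(12, 12)|²=17]]
2. A_y = 13  [[A, B, C are collinear ⇒ 1/2x+2y-30=0] ∩ [|A−(12, 12)|²=17]]
   so A = (8, 13)

A = (8, 13)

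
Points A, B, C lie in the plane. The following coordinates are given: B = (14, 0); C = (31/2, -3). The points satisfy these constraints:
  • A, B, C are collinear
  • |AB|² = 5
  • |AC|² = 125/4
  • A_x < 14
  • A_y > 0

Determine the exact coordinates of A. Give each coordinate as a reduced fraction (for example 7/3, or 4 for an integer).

A = (13, 2)

1. A_x = 13  [[A, B, C are collinear ⇒ 3x+3/2y-42=0] ∩ [|A−(14, 0)|²=5]]
2. A_y = 2  [[A, B, C are collinear ⇒ 3x+3/2y-42=0] ∩ [|A−(14, 0)|²=5]]
   so A = (13, 2)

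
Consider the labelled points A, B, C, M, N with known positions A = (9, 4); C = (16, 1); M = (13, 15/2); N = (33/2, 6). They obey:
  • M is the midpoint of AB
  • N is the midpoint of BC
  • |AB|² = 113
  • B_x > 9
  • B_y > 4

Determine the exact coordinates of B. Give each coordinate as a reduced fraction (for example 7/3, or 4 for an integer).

B = (17, 11)

1. B_x = 17  [B = 2·M−A = 2·(13, 15/2)−(9, 4)]
2. B_y = 11  [B = 2·M−A = 2·(13, 15/2)−(9, 4)]
   so B = (17, 11)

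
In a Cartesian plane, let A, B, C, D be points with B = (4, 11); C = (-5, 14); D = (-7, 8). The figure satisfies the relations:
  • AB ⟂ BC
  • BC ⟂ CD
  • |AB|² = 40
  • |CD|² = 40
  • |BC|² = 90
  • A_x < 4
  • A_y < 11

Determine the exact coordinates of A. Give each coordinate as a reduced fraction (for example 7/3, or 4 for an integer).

A = (2, 5)

1. A_x = 2  [[AB ⟂ BC ⇒ 9x-3y-3=0] ∩ [|A−(4, 11)|²=40]]
2. A_y = 5  [[AB ⟂ BC ⇒ 9x-3y-3=0] ∩ [|A−(4, 11)|²=40]]
   so A = (2, 5)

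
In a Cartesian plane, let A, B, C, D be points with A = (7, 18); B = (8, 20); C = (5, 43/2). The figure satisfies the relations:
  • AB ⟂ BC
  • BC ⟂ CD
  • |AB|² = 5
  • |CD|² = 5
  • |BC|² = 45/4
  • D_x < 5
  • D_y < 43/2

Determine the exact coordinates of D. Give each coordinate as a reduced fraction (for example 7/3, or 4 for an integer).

1. D_x = 4  [[BC ⟂ CD ⇒ -3x+3/2y-69/4=0] ∩ [|D−(5, 43/2)|²=5]]
2. D_y = 39/2  [[BC ⟂ CD ⇒ -3x+3/2y-69/4=0] ∩ [|D−(5, 43/2)|²=5]]
   so D = (4, 39/2)

D = (4, 39/2)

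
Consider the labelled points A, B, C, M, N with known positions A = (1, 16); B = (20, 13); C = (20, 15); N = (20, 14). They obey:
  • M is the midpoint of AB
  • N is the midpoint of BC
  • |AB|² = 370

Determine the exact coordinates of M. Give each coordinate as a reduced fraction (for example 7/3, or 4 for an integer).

M = (21/2, 29/2)

1. M_x = 21/2  [2·M = A+B = (1, 16)+(20, 13)]
2. M_y = 29/2  [2·M = A+B = (1, 16)+(20, 13)]
   so M = (21/2, 29/2)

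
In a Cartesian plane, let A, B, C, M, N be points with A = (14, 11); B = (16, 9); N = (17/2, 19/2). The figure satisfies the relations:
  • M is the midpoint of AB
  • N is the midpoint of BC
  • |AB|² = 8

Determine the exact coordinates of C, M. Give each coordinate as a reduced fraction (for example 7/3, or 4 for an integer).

C = (1, 10)
M = (15, 10)

1. M_x = 15  [2·M = A+B = (14, 11)+(16, 9)]
2. M_y = 10  [2·M = A+B = (14, 11)+(16, 9)]
   so M = (15, 10)
3. C_x = 1  [C = 2·N−B = 2·(17/2, 19/2)−(16, 9)]
4. C_y = 10  [C = 2·N−B = 2·(17/2, 19/2)−(16, 9)]
   so C = (1, 10)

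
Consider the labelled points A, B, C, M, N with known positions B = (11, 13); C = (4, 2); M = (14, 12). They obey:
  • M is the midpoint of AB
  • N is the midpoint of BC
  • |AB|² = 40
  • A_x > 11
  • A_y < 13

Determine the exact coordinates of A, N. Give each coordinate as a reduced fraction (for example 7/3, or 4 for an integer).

1. A_x = 17  [A = 2·M−B = 2·(14, 12)−(11, 13)]
2. A_y = 11  [A = 2·M−B = 2·(14, 12)−(11, 13)]
   so A = (17, 11)
3. N_x = 15/2  [2·N = B+C = (11, 13)+(4, 2)]
4. N_y = 15/2  [2·N = B+C = (11, 13)+(4, 2)]
   so N = (15/2, 15/2)

A = (17, 11)
N = (15/2, 15/2)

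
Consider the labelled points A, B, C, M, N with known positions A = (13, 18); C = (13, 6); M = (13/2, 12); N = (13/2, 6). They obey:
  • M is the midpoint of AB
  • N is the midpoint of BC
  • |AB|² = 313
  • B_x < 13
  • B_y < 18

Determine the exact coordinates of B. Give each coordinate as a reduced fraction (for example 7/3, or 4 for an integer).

1. B_x = 0  [B = 2·M−A = 2·(13/2, 12)−(13, 18)]
2. B_y = 6  [B = 2·M−A = 2·(13/2, 12)−(13, 18)]
   so B = (0, 6)

B = (0, 6)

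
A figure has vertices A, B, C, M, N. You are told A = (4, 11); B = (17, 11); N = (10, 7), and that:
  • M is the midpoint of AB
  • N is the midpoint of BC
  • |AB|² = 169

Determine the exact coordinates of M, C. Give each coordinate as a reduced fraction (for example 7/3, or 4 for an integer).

M = (21/2, 11)
C = (3, 3)

1. M_x = 21/2  [2·M = A+B = (4, 11)+(17, 11)]
2. M_y = 11  [2·M = A+B = (4, 11)+(17, 11)]
   so M = (21/2, 11)
3. C_x = 3  [C = 2·N−B = 2·(10, 7)−(17, 11)]
4. C_y = 3  [C = 2·N−B = 2·(10, 7)−(17, 11)]
   so C = (3, 3)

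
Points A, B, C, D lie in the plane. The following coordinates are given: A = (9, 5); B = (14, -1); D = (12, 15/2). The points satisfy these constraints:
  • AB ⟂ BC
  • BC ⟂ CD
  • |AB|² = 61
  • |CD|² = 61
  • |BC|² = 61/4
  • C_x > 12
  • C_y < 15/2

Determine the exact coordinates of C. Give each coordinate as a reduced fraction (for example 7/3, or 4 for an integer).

1. C_x = 17  [[AB ⟂ BC ⇒ 5x-6y-76=0] ∩ [|C−(12, 15/2)|²=61]]
2. C_y = 3/2  [[AB ⟂ BC ⇒ 5x-6y-76=0] ∩ [|C−(12, 15/2)|²=61]]
   so C = (17, 3/2)

C = (17, 3/2)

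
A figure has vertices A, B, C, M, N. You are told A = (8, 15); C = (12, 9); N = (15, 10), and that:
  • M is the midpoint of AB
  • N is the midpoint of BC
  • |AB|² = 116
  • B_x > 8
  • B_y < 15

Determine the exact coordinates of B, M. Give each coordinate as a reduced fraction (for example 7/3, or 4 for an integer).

B = (18, 11)
M = (13, 13)

1. B_x = 18  [B = 2·N−C = 2·(15, 10)−(12, 9)]
2. B_y = 11  [B = 2·N−C = 2·(15, 10)−(12, 9)]
   so B = (18, 11)
3. M_x = 13  [2·M = A+B = (8, 15)+(18, 11)]
4. M_y = 13  [2·M = A+B = (8, 15)+(18, 11)]
   so M = (13, 13)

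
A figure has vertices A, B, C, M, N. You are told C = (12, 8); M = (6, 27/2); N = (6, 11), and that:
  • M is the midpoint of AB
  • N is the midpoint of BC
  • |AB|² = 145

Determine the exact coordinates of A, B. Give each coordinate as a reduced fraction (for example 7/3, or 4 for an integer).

A = (12, 13)
B = (0, 14)

1. B_x = 0  [B = 2·N−C = 2·(6, 11)−(12, 8)]
2. B_y = 14  [B = 2·N−C = 2·(6, 11)−(12, 8)]
   so B = (0, 14)
3. A_x = 12  [A = 2·M−B = 2·(6, 27/2)−(0, 14)]
4. A_y = 13  [A = 2·M−B = 2·(6, 27/2)−(0, 14)]
   so A = (12, 13)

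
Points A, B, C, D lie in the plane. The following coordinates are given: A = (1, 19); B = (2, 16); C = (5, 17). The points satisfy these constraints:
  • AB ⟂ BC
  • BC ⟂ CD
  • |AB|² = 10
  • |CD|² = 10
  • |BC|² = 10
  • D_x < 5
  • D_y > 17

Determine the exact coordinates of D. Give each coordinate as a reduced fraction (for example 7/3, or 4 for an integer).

1. D_x = 4  [[BC ⟂ CD ⇒ 3x+1y-32=0] ∩ [|D−(5, 17)|²=10]]
2. D_y = 20  [[BC ⟂ CD ⇒ 3x+1y-32=0] ∩ [|D−(5, 17)|²=10]]
   so D = (4, 20)

D = (4, 20)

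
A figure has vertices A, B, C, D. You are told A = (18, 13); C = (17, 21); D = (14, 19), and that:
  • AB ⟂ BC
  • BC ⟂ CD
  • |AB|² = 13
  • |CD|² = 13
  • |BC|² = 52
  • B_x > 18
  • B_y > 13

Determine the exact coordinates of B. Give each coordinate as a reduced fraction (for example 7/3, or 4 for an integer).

1. B_x = 21  [[BC ⟂ CD ⇒ 3x+2y-93=0] ∩ [|B−(18, 13)|²=13]]
2. B_y = 15  [[BC ⟂ CD ⇒ 3x+2y-93=0] ∩ [|B−(18, 13)|²=13]]
   so B = (21, 15)

B = (21, 15)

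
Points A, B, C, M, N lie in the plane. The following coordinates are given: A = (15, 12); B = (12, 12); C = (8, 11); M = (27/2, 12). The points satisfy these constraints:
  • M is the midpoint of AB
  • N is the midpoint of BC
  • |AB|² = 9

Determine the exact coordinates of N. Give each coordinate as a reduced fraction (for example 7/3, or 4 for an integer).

1. N_x = 10  [2·N = B+C = (12, 12)+(8, 11)]
2. N_y = 23/2  [2·N = B+C = (12, 12)+(8, 11)]
   so N = (10, 23/2)

N = (10, 23/2)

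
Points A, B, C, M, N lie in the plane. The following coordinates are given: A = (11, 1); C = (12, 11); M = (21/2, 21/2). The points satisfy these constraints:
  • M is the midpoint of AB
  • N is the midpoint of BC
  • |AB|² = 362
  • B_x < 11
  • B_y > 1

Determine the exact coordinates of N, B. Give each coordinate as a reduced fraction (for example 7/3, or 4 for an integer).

1. B_x = 10  [B = 2·M−A = 2·(21/2, 21/2)−(11, 1)]
2. B_y = 20  [B = 2·M−A = 2·(21/2, 21/2)−(11, 1)]
   so B = (10, 20)
3. N_x = 11  [2·N = B+C = (10, 20)+(12, 11)]
4. N_y = 31/2  [2·N = B+C = (10, 20)+(12, 11)]
   so N = (11, 31/2)

N = (11, 31/2)
B = (10, 20)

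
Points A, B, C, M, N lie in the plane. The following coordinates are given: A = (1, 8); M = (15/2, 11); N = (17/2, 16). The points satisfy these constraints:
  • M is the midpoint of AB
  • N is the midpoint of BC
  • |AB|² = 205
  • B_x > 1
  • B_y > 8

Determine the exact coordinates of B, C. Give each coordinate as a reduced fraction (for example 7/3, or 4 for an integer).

1. B_x = 14  [B = 2·M−A = 2·(15/2, 11)−(1, 8)]
2. B_y = 14  [B = 2·M−A = 2·(15/2, 11)−(1, 8)]
   so B = (14, 14)
3. C_x = 3  [C = 2·N−B = 2·(17/2, 16)−(14, 14)]
4. C_y = 18  [C = 2·N−B = 2·(17/2, 16)−(14, 14)]
   so C = (3, 18)

B = (14, 14)
C = (3, 18)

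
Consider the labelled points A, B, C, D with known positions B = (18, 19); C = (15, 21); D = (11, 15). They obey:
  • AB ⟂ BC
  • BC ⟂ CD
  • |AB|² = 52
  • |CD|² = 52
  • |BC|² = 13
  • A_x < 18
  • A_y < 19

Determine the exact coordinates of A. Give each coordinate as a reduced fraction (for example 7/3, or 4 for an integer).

1. A_x = 14  [[AB ⟂ BC ⇒ 3x-2y-16=0] ∩ [|A−(18, 19)|²=52]]
2. A_y = 13  [[AB ⟂ BC ⇒ 3x-2y-16=0] ∩ [|A−(18, 19)|²=52]]
   so A = (14, 13)

A = (14, 13)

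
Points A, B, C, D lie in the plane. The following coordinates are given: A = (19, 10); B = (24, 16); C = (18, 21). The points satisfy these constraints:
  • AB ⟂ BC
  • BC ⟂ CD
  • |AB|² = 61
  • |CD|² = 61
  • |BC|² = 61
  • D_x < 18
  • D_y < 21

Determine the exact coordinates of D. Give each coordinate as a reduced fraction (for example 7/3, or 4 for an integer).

1. D_x = 13  [[BC ⟂ CD ⇒ -6x+5y+3=0] ∩ [|D−(18, 21)|²=61]]
2. D_y = 15  [[BC ⟂ CD ⇒ -6x+5y+3=0] ∩ [|D−(18, 21)|²=61]]
   so D = (13, 15)

D = (13, 15)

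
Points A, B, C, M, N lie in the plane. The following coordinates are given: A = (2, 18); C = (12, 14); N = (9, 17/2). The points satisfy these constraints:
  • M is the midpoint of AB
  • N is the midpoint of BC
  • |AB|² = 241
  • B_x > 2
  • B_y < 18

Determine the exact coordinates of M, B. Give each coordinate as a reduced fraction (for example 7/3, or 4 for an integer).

M = (4, 21/2)
B = (6, 3)

1. B_x = 6  [B = 2·N−C = 2·(9, 17/2)−(12, 14)]
2. B_y = 3  [B = 2·N−C = 2·(9, 17/2)−(12, 14)]
   so B = (6, 3)
3. M_x = 4  [2·M = A+B = (2, 18)+(6, 3)]
4. M_y = 21/2  [2·M = A+B = (2, 18)+(6, 3)]
   so M = (4, 21/2)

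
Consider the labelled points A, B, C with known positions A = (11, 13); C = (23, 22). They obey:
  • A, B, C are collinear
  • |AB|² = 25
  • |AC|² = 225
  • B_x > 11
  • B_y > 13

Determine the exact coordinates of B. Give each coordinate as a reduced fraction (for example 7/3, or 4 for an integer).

B = (15, 16)

1. B_x = 15  [[A, B, C are collinear ⇒ 9x-12y+57=0] ∩ [|B−(11, 13)|²=25]]
2. B_y = 16  [[A, B, C are collinear ⇒ 9x-12y+57=0] ∩ [|B−(11, 13)|²=25]]
   so B = (15, 16)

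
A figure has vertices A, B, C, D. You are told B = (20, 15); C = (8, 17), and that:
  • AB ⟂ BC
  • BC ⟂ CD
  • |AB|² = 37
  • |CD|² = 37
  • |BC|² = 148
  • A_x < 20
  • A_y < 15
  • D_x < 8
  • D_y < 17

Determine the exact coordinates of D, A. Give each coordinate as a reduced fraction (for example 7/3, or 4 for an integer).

1. D_x = 7  [[BC ⟂ CD ⇒ -12x+2y+62=0] ∩ [|D−(8, 17)|²=37]]
2. D_y = 11  [[BC ⟂ CD ⇒ -12x+2y+62=0] ∩ [|D−(8, 17)|²=37]]
   so D = (7, 11)
3. A_x = 19  [[AB ⟂ BC ⇒ 12x-2y-210=0] ∩ [|A−(20, 15)|²=37]]
4. A_y = 9  [[AB ⟂ BC ⇒ 12x-2y-210=0] ∩ [|A−(20, 15)|²=37]]
   so A = (19, 9)

D = (7, 11)
A = (19, 9)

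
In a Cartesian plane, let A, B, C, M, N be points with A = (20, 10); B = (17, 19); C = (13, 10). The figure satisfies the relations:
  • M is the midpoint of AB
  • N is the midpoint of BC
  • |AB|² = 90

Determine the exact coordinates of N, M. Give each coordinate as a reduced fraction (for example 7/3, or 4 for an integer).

N = (15, 29/2)
M = (37/2, 29/2)

1. M_x = 37/2  [2·M = A+B = (20, 10)+(17, 19)]
2. M_y = 29/2  [2·M = A+B = (20, 10)+(17, 19)]
   so M = (37/2, 29/2)
3. N_x = 15  [2·N = B+C = (17, 19)+(13, 10)]
4. N_y = 29/2  [2·N = B+C = (17, 19)+(13, 10)]
   so N = (15, 29/2)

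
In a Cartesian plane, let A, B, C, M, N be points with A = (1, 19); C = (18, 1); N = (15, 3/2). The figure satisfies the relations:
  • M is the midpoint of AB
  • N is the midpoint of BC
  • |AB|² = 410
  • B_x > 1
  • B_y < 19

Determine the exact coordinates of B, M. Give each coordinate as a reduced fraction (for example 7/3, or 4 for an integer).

1. B_x = 12  [B = 2·N−C = 2·(15, 3/2)−(18, 1)]
2. B_y = 2  [B = 2·N−C = 2·(15, 3/2)−(18, 1)]
   so B = (12, 2)
3. M_x = 13/2  [2·M = A+B = (1, 19)+(12, 2)]
4. M_y = 21/2  [2·M = A+B = (1, 19)+(12, 2)]
   so M = (13/2, 21/2)

B = (12, 2)
M = (13/2, 21/2)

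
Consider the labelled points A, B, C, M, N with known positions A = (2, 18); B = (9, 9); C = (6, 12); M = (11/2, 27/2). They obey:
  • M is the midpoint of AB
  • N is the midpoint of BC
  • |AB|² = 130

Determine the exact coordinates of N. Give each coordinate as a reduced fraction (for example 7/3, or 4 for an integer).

N = (15/2, 21/2)

1. N_x = 15/2  [2·N = B+C = (9, 9)+(6, 12)]
2. N_y = 21/2  [2·N = B+C = (9, 9)+(6, 12)]
   so N = (15/2, 21/2)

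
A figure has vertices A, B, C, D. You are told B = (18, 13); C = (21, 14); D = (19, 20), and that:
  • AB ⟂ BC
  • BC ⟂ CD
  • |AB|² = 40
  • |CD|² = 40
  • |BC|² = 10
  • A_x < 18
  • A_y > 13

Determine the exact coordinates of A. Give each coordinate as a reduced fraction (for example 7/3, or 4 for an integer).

1. A_x = 16  [[AB ⟂ BC ⇒ -3x-1y+67=0] ∩ [|A−(18, 13)|²=40]]
2. A_y = 19  [[AB ⟂ BC ⇒ -3x-1y+67=0] ∩ [|A−(18, 13)|²=40]]
   so A = (16, 19)

A = (16, 19)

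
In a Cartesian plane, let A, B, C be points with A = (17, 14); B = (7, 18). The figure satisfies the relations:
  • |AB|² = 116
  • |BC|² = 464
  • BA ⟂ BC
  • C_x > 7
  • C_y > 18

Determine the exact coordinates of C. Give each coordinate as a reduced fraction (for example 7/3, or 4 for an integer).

C = (15, 38)

1. C_x = 15  [[BA ⟂ BC ⇒ 10x-4y+2=0] ∩ [|C−(7, 18)|²=464]]
2. C_y = 38  [[BA ⟂ BC ⇒ 10x-4y+2=0] ∩ [|C−(7, 18)|²=464]]
   so C = (15, 38)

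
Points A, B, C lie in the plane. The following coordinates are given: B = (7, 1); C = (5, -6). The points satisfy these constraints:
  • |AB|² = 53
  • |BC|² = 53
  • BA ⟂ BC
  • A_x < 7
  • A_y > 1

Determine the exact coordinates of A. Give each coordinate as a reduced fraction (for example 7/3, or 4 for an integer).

A = (0, 3)

1. A_x = 0  [[BA ⟂ BC ⇒ -2x-7y+21=0] ∩ [|A−(7, 1)|²=53]]
2. A_y = 3  [[BA ⟂ BC ⇒ -2x-7y+21=0] ∩ [|A−(7, 1)|²=53]]
   so A = (0, 3)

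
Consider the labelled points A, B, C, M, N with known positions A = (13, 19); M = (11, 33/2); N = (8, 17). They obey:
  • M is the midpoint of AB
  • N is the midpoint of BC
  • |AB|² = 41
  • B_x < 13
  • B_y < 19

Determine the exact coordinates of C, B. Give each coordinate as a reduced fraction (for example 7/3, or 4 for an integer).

1. B_x = 9  [B = 2·M−A = 2·(11, 33/2)−(13, 19)]
2. B_y = 14  [B = 2·M−A = 2·(11, 33/2)−(13, 19)]
   so B = (9, 14)
3. C_x = 7  [C = 2·N−B = 2·(8, 17)−(9, 14)]
4. C_y = 20  [C = 2·N−B = 2·(8, 17)−(9, 14)]
   so C = (7, 20)

C = (7, 20)
B = (9, 14)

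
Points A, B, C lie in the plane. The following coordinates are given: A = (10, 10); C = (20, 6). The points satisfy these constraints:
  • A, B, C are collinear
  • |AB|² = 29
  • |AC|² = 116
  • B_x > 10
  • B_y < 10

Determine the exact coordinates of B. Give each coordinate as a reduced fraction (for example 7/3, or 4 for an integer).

1. B_x = 15  [[A, B, C are collinear ⇒ -4x-10y+140=0] ∩ [|B−(10, 10)|²=29]]
2. B_y = 8  [[A, B, C are collinear ⇒ -4x-10y+140=0] ∩ [|B−(10, 10)|²=29]]
   so B = (15, 8)

B = (15, 8)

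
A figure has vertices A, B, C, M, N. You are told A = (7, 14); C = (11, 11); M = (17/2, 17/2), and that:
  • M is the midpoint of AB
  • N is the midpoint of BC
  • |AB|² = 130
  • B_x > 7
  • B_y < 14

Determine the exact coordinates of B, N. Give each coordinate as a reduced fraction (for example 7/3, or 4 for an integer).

1. B_x = 10  [B = 2·M−A = 2·(17/2, 17/2)−(7, 14)]
2. B_y = 3  [B = 2·M−A = 2·(17/2, 17/2)−(7, 14)]
   so B = (10, 3)
3. N_x = 21/2  [2·N = B+C = (10, 3)+(11, 11)]
4. N_y = 7  [2·N = B+C = (10, 3)+(11, 11)]
   so N = (21/2, 7)

B = (10, 3)
N = (21/2, 7)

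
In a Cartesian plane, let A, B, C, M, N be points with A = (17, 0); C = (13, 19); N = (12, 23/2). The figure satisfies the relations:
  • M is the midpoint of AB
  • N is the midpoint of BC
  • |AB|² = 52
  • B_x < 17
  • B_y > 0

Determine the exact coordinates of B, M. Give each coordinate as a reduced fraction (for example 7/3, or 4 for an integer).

B = (11, 4)
M = (14, 2)

1. B_x = 11  [B = 2·N−C = 2·(12, 23/2)−(13, 19)]
2. B_y = 4  [B = 2·N−C = 2·(12, 23/2)−(13, 19)]
   so B = (11, 4)
3. M_x = 14  [2·M = A+B = (17, 0)+(11, 4)]
4. M_y = 2  [2·M = A+B = (17, 0)+(11, 4)]
   so M = (14, 2)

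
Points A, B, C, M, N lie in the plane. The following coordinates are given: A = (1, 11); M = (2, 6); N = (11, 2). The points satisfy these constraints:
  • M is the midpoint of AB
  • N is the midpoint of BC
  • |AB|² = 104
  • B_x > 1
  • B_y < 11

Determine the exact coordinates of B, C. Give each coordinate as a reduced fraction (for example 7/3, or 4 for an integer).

B = (3, 1)
C = (19, 3)

1. B_x = 3  [B = 2·M−A = 2·(2, 6)−(1, 11)]
2. B_y = 1  [B = 2·M−A = 2·(2, 6)−(1, 11)]
   so B = (3, 1)
3. C_x = 19  [C = 2·N−B = 2·(11, 2)−(3, 1)]
4. C_y = 3  [C = 2·N−B = 2·(11, 2)−(3, 1)]
   so C = (19, 3)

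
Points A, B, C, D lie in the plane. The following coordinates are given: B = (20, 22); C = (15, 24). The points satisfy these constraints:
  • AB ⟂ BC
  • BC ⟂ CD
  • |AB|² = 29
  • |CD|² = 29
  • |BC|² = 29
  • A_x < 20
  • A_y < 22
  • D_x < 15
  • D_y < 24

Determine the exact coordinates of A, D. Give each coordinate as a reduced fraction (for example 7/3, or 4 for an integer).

1. A_x = 18  [[AB ⟂ BC ⇒ 5x-2y-56=0] ∩ [|A−(20, 22)|²=29]]
2. A_y = 17  [[AB ⟂ BC ⇒ 5x-2y-56=0] ∩ [|A−(20, 22)|²=29]]
   so A = (18, 17)
3. D_x = 13  [[BC ⟂ CD ⇒ -5x+2y+27=0] ∩ [|D−(15, 24)|²=29]]
4. D_y = 19  [[BC ⟂ CD ⇒ -5x+2y+27=0] ∩ [|D−(15, 24)|²=29]]
   so D = (13, 19)

A = (18, 17)
D = (13, 19)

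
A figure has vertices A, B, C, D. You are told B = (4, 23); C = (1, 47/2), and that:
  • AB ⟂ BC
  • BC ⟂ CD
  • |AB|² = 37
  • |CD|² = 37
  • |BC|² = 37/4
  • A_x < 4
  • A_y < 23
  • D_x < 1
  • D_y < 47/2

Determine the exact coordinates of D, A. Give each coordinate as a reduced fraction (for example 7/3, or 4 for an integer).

1. D_x = 0  [[BC ⟂ CD ⇒ -3x+1/2y-35/4=0] ∩ [|D−(1, 47/2)|²=37]]
2. D_y = 35/2  [[BC ⟂ CD ⇒ -3x+1/2y-35/4=0] ∩ [|D−(1, 47/2)|²=37]]
   so D = (0, 35/2)
3. A_x = 3  [[AB ⟂ BC ⇒ 3x-1/2y-1/2=0] ∩ [|A−(4, 23)|²=37]]
4. A_y = 17  [[AB ⟂ BC ⇒ 3x-1/2y-1/2=0] ∩ [|A−(4, 23)|²=37]]
   so A = (3, 17)

D = (0, 35/2)
A = (3, 17)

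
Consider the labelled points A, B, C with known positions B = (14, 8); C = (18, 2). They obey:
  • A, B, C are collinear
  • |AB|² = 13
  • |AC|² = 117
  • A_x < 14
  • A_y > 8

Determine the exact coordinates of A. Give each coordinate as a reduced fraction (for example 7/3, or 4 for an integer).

1. A_x = 12  [[A, B, C are collinear ⇒ 6x+4y-116=0] ∩ [|A−(14, 8)|²=13]]
2. A_y = 11  [[A, B, C are collinear ⇒ 6x+4y-116=0] ∩ [|A−(14, 8)|²=13]]
   so A = (12, 11)

A = (12, 11)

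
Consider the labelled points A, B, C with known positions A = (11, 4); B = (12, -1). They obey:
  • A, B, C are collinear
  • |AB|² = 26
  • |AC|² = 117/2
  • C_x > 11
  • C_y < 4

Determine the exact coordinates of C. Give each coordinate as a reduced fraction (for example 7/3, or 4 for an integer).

C = (25/2, -7/2)

1. C_x = 25/2  [[A, B, C are collinear ⇒ 5x+1y-59=0] ∩ [|C−(11, 4)|²=117/2]]
2. C_y = -7/2  [[A, B, C are collinear ⇒ 5x+1y-59=0] ∩ [|C−(11, 4)|²=117/2]]
   so C = (25/2, -7/2)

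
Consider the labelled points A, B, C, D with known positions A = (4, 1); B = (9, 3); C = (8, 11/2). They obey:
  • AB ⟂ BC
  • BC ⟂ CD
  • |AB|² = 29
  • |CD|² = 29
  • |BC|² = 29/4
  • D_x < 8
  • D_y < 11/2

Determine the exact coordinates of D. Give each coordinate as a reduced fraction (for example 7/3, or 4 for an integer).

1. D_x = 3  [[BC ⟂ CD ⇒ -1x+5/2y-23/4=0] ∩ [|D−(8, 11/2)|²=29]]
2. D_y = 7/2  [[BC ⟂ CD ⇒ -1x+5/2y-23/4=0] ∩ [|D−(8, 11/2)|²=29]]
   so D = (3, 7/2)

D = (3, 7/2)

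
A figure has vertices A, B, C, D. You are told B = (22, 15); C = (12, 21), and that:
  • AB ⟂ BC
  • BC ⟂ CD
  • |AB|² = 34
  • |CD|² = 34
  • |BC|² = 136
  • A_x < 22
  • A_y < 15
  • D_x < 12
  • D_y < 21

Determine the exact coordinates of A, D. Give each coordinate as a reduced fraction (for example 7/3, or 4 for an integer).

A = (19, 10)
D = (9, 16)

1. A_x = 19  [[AB ⟂ BC ⇒ 10x-6y-130=0] ∩ [|A−(22, 15)|²=34]]
2. A_y = 10  [[AB ⟂ BC ⇒ 10x-6y-130=0] ∩ [|A−(22, 15)|²=34]]
   so A = (19, 10)
3. D_x = 9  [[BC ⟂ CD ⇒ -10x+6y-6=0] ∩ [|D−(12, 21)|²=34]]
4. D_y = 16  [[BC ⟂ CD ⇒ -10x+6y-6=0] ∩ [|D−(12, 21)|²=34]]
   so D = (9, 16)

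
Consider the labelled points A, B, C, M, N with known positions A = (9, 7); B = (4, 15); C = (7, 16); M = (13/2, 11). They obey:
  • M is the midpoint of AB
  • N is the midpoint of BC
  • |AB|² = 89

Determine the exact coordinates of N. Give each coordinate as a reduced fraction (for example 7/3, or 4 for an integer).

1. N_x = 11/2  [2·N = B+C = (4, 15)+(7, 16)]
2. N_y = 31/2  [2·N = B+C = (4, 15)+(7, 16)]
   so N = (11/2, 31/2)

N = (11/2, 31/2)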